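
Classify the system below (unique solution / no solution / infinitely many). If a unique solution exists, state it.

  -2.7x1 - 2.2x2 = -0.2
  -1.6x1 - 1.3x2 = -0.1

x1 = -4, x2 = 5

Row-reduce the augmented matrix:
R1 ← R1 / (-27/10).
R2 ← R2 + 8/5·R1.
R2 ← R2 / (1/270).
R1 ← R1 − 22/27·R2.
Reading off the reduced rows gives x1 = -4, x2 = 5.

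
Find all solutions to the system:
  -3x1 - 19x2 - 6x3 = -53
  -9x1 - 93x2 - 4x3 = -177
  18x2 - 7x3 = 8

Row-reduce:
R1 ← R1 / (-3).
R2 ← R2 + 9·R1.
R2 ← R2 / (-36).
R1 ← R1 − 19/3·R2.
R3 ← R3 − 18·R2.
Row 3 reduces to 0 = -1, a contradiction. The system is inconsistent.

no solution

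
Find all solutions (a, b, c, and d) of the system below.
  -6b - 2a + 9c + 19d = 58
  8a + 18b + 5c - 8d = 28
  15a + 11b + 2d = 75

Row-reduce:
R1 ← R1 / (-2).
R2 ← R2 − 8·R1.
R3 ← R3 − 15·R1.
R2 ← R2 / (-6).
R1 ← R1 − 3·R2.
R3 ← R3 + 34·R2.
R3 ← R3 / (-989/6).
R1 ← R1 − 16·R3.
R2 ← R2 + 41/6·R3.
Rank is 3 with 4 unknowns, leaving d free.

infinitely many solutions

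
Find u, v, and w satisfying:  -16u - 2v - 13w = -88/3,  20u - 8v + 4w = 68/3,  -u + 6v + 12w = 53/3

u = 1/3, v = -1, w = 2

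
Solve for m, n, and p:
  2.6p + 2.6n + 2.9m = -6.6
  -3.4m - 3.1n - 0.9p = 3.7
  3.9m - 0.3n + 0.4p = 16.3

Row-reduce the augmented matrix:
R1 ← R1 / (29/10).
R2 ← R2 + 17/5·R1.
R3 ← R3 − 39/10·R1.
R2 ← R2 / (-3/58).
R1 ← R1 − 26/29·R2.
R3 ← R3 + 1101/290·R2.
R3 ← R3 / (-8039/50).
R1 ← R1 − 572/15·R3.
R2 ← R2 + 623/15·R3.
Reading off the reduced rows gives m = 4, n = -5, p = -2.

m = 4, n = -5, p = -2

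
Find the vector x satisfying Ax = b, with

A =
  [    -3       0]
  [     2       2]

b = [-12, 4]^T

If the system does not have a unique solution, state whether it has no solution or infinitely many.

x_1 = 4, x_2 = -2

Row-reduce the augmented matrix:
R1 ← R1 / (-3).
R2 ← R2 − 2·R1.
R2 ← R2 / (2).
Reading off the reduced rows gives x_1 = 4, x_2 = -2.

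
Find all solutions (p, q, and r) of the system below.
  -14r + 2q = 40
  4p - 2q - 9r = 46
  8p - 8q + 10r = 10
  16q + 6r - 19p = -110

no solution

Row-reduce:
Swap R1 and R2.
R1 ← R1 / (4).
R3 ← R3 − 8·R1.
R4 ← R4 + 19·R1.
R2 ← R2 / (2).
R1 ← R1 + 1/2·R2.
R3 ← R3 + 4·R2.
R4 ← R4 − 13/2·R2.
Swap R3 and R4.
R3 ← R3 / (35/4).
R1 ← R1 + 23/4·R3.
R2 ← R2 + 7·R3.
Row 4 reduces to 0 = -2, a contradiction. The system is inconsistent.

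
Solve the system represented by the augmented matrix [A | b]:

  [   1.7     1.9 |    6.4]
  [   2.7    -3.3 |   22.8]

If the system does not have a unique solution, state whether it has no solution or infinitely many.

x_1 = 6, x_2 = -2

Row-reduce the augmented matrix:
R1 ← R1 / (17/10).
R2 ← R2 − 27/10·R1.
R2 ← R2 / (-537/85).
R1 ← R1 − 19/17·R2.
Reading off the reduced rows gives x_1 = 6, x_2 = -2.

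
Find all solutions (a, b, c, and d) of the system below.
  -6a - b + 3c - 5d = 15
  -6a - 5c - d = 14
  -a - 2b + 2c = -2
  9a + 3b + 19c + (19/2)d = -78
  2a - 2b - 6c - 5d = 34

no solution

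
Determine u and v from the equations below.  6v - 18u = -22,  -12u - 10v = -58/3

u = 4/3, v = 1/3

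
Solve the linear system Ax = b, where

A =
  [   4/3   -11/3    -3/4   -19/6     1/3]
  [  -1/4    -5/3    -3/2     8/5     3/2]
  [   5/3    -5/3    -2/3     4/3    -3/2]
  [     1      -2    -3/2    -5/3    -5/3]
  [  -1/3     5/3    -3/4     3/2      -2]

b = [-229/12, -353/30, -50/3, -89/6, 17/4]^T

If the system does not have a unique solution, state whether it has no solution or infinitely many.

infinitely many solutions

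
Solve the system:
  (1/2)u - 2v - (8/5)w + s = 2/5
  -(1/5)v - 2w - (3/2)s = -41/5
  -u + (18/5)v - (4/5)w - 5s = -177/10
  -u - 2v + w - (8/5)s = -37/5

no solution

Row-reduce:
R1 ← R1 / (1/2).
R3 ← R3 + 1·R1.
R4 ← R4 + 1·R1.
R2 ← R2 / (-1/5).
R1 ← R1 + 4·R2.
R3 ← R3 + 2/5·R2.
R4 ← R4 + 6·R2.
Swap R3 and R4.
R3 ← R3 / (289/5).
R1 ← R1 − 184/5·R3.
R2 ← R2 − 10·R3.
Row 4 reduces to 0 = -1/2, a contradiction. The system is inconsistent.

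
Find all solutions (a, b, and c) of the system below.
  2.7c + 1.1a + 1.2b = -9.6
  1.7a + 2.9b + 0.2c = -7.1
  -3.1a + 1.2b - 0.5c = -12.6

a = 3, b = -4, c = -3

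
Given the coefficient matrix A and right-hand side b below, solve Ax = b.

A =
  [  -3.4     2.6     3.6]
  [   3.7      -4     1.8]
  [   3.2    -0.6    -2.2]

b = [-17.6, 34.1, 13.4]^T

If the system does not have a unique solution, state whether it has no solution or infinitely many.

Row-reduce the augmented matrix:
R1 ← R1 / (-17/5).
R2 ← R2 − 37/10·R1.
R3 ← R3 − 16/5·R1.
R2 ← R2 / (-199/170).
R1 ← R1 + 13/17·R2.
R3 ← R3 − 157/85·R2.
R3 ← R3 / (10159/995).
R1 ← R1 + 954/199·R3.
R2 ← R2 + 972/199·R3.
Reading off the reduced rows gives x_1 = 5, x_2 = -3, x_3 = 2.

x_1 = 5, x_2 = -3, x_3 = 2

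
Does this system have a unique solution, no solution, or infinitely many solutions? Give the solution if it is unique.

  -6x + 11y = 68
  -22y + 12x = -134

no solution

Row-reduce:
R1 ← R1 / (-6).
R2 ← R2 − 12·R1.
Row 2 reduces to 0 = 2, a contradiction. The system is inconsistent.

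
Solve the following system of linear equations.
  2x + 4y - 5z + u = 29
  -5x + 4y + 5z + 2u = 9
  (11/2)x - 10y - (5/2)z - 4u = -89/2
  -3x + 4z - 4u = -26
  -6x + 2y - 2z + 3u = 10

no solution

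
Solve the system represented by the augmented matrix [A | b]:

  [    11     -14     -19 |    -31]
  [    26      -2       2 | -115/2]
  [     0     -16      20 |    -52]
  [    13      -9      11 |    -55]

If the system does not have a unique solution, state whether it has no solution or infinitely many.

Row-reduce:
R1 ← R1 / (11).
R2 ← R2 − 26·R1.
R4 ← R4 − 13·R1.
R2 ← R2 / (342/11).
R1 ← R1 + 14/11·R2.
R3 ← R3 + 16·R2.
R4 ← R4 − 83/11·R2.
R3 ← R3 / (2516/57).
R1 ← R1 − 11/57·R3.
R2 ← R2 − 86/57·R3.
R4 ← R4 − 1258/57·R3.
Row 4 reduces to 0 = -1/4, a contradiction. The system is inconsistent.

no solution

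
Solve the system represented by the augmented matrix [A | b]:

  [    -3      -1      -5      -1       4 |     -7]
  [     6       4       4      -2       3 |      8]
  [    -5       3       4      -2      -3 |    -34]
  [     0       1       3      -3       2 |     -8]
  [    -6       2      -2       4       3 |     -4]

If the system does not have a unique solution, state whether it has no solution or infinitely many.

x_1 = 3, x_2 = -3, x_3 = 1, x_4 = 4, x_5 = 2

Row-reduce the augmented matrix:
R1 ← R1 / (-3).
R2 ← R2 − 6·R1.
R3 ← R3 + 5·R1.
R5 ← R5 + 6·R1.
R2 ← R2 / (2).
R1 ← R1 − 1/3·R2.
R3 ← R3 − 14/3·R2.
R4 ← R4 − 1·R2.
R5 ← R5 − 4·R2.
R3 ← R3 / (79/3).
R1 ← R1 − 8/3·R3.
R2 ← R2 + 3·R3.
R4 ← R4 − 6·R3.
R5 ← R5 − 20·R3.
R4 ← R4 / (-241/79).
R1 ← R1 − 7/79·R4.
R2 ← R2 + 77/79·R4.
R3 ← R3 − 27/79·R4.
R5 ← R5 − 566/79·R4.
R5 ← R5 / (2536/241).
R1 ← R1 − 131/241·R5.
R2 ← R2 − 5/241·R5.
R3 ← R3 + 401/482·R5.
R4 ← R4 + 719/482·R5.
Reading off the reduced rows gives x_1 = 3, x_2 = -3, x_3 = 1, x_4 = 4, x_5 = 2.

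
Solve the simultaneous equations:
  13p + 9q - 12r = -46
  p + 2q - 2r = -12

infinitely many solutions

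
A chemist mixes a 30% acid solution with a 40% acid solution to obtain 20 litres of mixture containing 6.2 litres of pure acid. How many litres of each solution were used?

Let a = litres of solution A, b = litres of solution B.
  a + b = 20
  (2/5)b + (3/10)a = 31/5
Row-reduce the augmented matrix:
R2 ← R2 − 3/10·R1.
R2 ← R2 / (1/10).
R1 ← R1 − 1·R2.
Reading off the reduced rows gives a = 18, b = 2.

litres of solution A: 18, litres of solution B: 2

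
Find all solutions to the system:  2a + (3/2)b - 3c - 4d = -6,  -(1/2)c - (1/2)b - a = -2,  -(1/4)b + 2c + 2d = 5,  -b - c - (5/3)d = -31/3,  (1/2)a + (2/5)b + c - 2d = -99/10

a = 1, b = 4, c = -2, d = 5

Row-reduce the augmented matrix:
R1 ← R1 / (2).
R2 ← R2 + 1·R1.
R5 ← R5 − 1/2·R1.
R2 ← R2 / (1/4).
R1 ← R1 − 3/4·R2.
R3 ← R3 + 1/4·R2.
R4 ← R4 + 1·R2.
R5 ← R5 − 1/40·R2.
Swap R3 and R4.
R3 ← R3 / (-9).
R1 ← R1 − 9/2·R3.
R2 ← R2 + 8·R3.
R5 ← R5 − 39/20·R3.
Swap R4 and R5.
R4 ← R4 / (-521/180).
R1 ← R1 + 5/6·R4.
R2 ← R2 − 16/27·R4.
R3 ← R3 − 29/27·R4.
R5 reduces to 0 = 0, so the extra equation is consistent.
Reading off the reduced rows gives a = 1, b = 4, c = -2, d = 5.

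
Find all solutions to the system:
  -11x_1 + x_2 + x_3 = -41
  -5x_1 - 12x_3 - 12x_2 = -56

Row-reduce:
R1 ← R1 / (-11).
R2 ← R2 + 5·R1.
R2 ← R2 / (-137/11).
R1 ← R1 + 1/11·R2.
Rank is 2 with 3 unknowns, leaving x_3 free.

infinitely many solutions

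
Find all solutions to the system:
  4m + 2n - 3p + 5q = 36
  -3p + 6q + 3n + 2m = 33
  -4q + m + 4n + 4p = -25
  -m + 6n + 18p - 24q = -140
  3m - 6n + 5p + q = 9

no solution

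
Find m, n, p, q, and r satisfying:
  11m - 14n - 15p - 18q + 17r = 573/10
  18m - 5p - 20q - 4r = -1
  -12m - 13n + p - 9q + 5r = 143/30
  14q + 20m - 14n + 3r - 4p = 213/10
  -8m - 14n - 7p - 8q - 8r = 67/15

m = 0, n = -1/5, p = -7/3, q = 1/3, r = 3/2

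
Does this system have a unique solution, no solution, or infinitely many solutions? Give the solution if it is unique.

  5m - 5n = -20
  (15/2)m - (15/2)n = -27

Row-reduce:
R1 ← R1 / (5).
R2 ← R2 − 15/2·R1.
Row 2 reduces to 0 = 3, a contradiction. The system is inconsistent.

no solution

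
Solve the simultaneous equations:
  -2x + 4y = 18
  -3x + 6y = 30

Row-reduce:
R1 ← R1 / (-2).
R2 ← R2 + 3·R1.
Row 2 reduces to 0 = 3, a contradiction. The system is inconsistent.

no solution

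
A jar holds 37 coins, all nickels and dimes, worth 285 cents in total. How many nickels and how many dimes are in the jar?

Let n = nickels, d = dimes.
  n + d = 37
  5n + 10d = 285
From equation 1: n = 37 − d.
Substitute into equation 2 and solve: d = 20.
Then n = 17.

nickels: 17, dimes: 20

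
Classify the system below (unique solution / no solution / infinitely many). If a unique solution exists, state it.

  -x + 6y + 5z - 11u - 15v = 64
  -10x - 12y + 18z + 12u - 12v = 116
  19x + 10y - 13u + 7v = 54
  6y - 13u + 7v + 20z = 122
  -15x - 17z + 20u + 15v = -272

Row-reduce the augmented matrix:
R1 ← R1 / (-1).
R2 ← R2 + 10·R1.
R3 ← R3 − 19·R1.
R5 ← R5 + 15·R1.
R2 ← R2 / (-72).
R1 ← R1 + 6·R2.
R3 ← R3 − 124·R2.
R4 ← R4 − 6·R2.
R5 ← R5 + 90·R2.
R3 ← R3 / (359/9).
R1 ← R1 + 7/3·R3.
R2 ← R2 − 4/9·R3.
R4 ← R4 − 52/3·R3.
R5 ← R5 + 52·R3.
R4 ← R4 / (1675/718).
R1 ← R1 − 99/718·R4.
R2 ← R2 + 2243/1436·R4.
R3 ← R3 + 107/359·R4.
R5 ← R5 − 12207/718·R4.
R5 ← R5 / (-414783/1675).
R1 ← R1 + 1656/1675·R5.
R2 ← R2 − 37946/1675·R5.
R3 ← R3 − 6016/1675·R5.
R4 ← R4 − 25867/1675·R5.
Reading off the reduced rows gives x = 4, y = -6, z = 6, u = -4, v = -2.

x = 4, y = -6, z = 6, u = -4, v = -2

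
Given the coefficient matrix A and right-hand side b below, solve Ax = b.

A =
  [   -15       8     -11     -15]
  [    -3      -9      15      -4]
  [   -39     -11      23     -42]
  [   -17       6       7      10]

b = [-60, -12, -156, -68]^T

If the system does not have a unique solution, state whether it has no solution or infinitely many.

infinitely many solutions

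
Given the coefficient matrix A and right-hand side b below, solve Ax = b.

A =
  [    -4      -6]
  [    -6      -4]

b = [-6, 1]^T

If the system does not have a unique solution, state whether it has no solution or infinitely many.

Row-reduce the augmented matrix:
R1 ← R1 / (-4).
R2 ← R2 + 6·R1.
R2 ← R2 / (5).
R1 ← R1 − 3/2·R2.
Reading off the reduced rows gives x_1 = -3/2, x_2 = 2.

x_1 = -3/2, x_2 = 2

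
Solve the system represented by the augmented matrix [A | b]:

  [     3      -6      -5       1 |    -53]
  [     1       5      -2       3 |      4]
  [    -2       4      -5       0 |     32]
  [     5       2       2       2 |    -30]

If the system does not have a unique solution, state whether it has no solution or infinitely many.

x_1 = -6, x_2 = 5, x_3 = 0, x_4 = -5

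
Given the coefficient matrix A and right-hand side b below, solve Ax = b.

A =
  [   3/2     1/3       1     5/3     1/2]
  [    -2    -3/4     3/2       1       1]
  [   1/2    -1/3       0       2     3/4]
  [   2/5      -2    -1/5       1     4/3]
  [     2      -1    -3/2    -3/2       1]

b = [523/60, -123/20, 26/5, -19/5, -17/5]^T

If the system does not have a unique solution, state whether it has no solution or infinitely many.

x_1 = 5/2, x_2 = 3, x_3 = -1/3, x_4 = 3, x_5 = -7/5

Row-reduce the augmented matrix:
R1 ← R1 / (3/2).
R2 ← R2 + 2·R1.
R3 ← R3 − 1/2·R1.
R4 ← R4 − 2/5·R1.
R5 ← R5 − 2·R1.
R2 ← R2 / (-11/36).
R1 ← R1 − 2/9·R2.
R3 ← R3 + 4/9·R2.
R4 ← R4 + 94/45·R2.
R5 ← R5 + 13/9·R2.
R3 ← R3 / (-49/11).
R1 ← R1 − 30/11·R3.
R2 ← R2 + 102/11·R3.
R4 ← R4 + 1091/55·R3.
R5 ← R5 + 357/22·R3.
R4 ← R4 / (-1034/147).
R1 ← R1 − 72/49·R4.
R2 ← R2 + 186/49·R4.
R3 ← R3 − 107/147·R4.
R5 ← R5 + 50/7·R4.
R5 ← R5 / (4913/4136).
R1 ← R1 − 7/5170·R5.
R2 ← R2 + 5637/10340·R5.
R3 ← R3 − 12823/62040·R5.
R4 ← R4 − 5869/20680·R5.
Reading off the reduced rows gives x_1 = 5/2, x_2 = 3, x_3 = -1/3, x_4 = 3, x_5 = -7/5.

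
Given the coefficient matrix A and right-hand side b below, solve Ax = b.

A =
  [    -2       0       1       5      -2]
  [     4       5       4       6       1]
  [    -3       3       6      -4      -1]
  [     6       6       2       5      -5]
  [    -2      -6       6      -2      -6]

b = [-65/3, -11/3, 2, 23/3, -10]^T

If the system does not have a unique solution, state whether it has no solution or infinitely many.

x_1 = 3, x_2 = 1, x_3 = -2/3, x_4 = -3, x_5 = 0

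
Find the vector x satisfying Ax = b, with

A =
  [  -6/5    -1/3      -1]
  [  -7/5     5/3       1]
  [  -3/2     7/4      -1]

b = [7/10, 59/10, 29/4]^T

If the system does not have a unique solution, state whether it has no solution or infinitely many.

x_1 = -1, x_2 = 3, x_3 = -1/2

Row-reduce the augmented matrix:
R1 ← R1 / (-6/5).
R2 ← R2 + 7/5·R1.
R3 ← R3 + 3/2·R1.
R2 ← R2 / (37/18).
R1 ← R1 − 5/18·R2.
R3 ← R3 − 13/6·R2.
R3 ← R3 / (-301/148).
R1 ← R1 − 20/37·R3.
R2 ← R2 − 39/37·R3.
Reading off the reduced rows gives x_1 = -1, x_2 = 3, x_3 = -1/2.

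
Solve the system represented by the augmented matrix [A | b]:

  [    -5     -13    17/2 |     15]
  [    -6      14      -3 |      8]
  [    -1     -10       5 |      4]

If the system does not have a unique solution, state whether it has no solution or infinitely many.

no solution

Row-reduce:
R1 ← R1 / (-5).
R2 ← R2 + 6·R1.
R3 ← R3 + 1·R1.
R2 ← R2 / (148/5).
R1 ← R1 − 13/5·R2.
R3 ← R3 + 37/5·R2.
Row 3 reduces to 0 = -3/2, a contradiction. The system is inconsistent.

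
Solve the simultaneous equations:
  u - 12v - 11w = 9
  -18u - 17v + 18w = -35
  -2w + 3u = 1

Row-reduce the augmented matrix:
R2 ← R2 + 18·R1.
R3 ← R3 − 3·R1.
R2 ← R2 / (-233).
R1 ← R1 + 12·R2.
R3 ← R3 − 36·R2.
R3 ← R3 / (743/233).
R1 ← R1 + 403/233·R3.
R2 ← R2 − 180/233·R3.
Reading off the reduced rows gives u = -1, v = 1, w = -2.

u = -1, v = 1, w = -2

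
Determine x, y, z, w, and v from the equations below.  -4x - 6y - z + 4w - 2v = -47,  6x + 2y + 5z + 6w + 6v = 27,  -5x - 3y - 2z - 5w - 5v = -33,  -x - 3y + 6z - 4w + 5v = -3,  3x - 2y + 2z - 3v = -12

Row-reduce the augmented matrix:
R1 ← R1 / (-4).
R2 ← R2 − 6·R1.
R3 ← R3 + 5·R1.
R4 ← R4 + 1·R1.
R5 ← R5 − 3·R1.
R2 ← R2 / (-7).
R1 ← R1 − 3/2·R2.
R3 ← R3 − 9/2·R2.
R4 ← R4 + 3/2·R2.
R5 ← R5 + 13/2·R2.
R3 ← R3 / (3/2).
R1 ← R1 − 1·R3.
R2 ← R2 + 1/2·R3.
R4 ← R4 − 11/2·R3.
R5 ← R5 + 2·R3.
R4 ← R4 / (17/21).
R1 ← R1 − 65/21·R4.
R2 ← R2 + 52/21·R4.
R3 ← R3 + 32/21·R4.
R5 ← R5 + 235/21·R4.
R5 ← R5 / (1497/17).
R1 ← R1 + 426/17·R5.
R2 ← R2 − 351/17·R5.
R3 ← R3 − 216/17·R5.
R4 ← R4 − 146/17·R5.
Reading off the reduced rows gives x = 4, y = 3, z = -3, w = -2, v = 4.

x = 4, y = 3, z = -3, w = -2, v = 4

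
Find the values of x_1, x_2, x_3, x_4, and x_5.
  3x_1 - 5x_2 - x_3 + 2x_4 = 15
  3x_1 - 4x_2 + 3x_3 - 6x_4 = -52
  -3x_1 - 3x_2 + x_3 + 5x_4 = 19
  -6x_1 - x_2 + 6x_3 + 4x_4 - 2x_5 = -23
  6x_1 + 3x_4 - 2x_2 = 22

Row-reduce the augmented matrix:
R1 ← R1 / (3).
R2 ← R2 − 3·R1.
R3 ← R3 + 3·R1.
R4 ← R4 + 6·R1.
R5 ← R5 − 6·R1.
R1 ← R1 + 5/3·R2.
R3 ← R3 + 8·R2.
R4 ← R4 + 11·R2.
R5 ← R5 − 8·R2.
R3 ← R3 / (32).
R1 ← R1 − 19/3·R3.
R2 ← R2 − 4·R3.
R4 ← R4 − 48·R3.
R5 ← R5 + 30·R3.
R4 ← R4 / (11/2).
R1 ← R1 + 133/96·R4.
R2 ← R2 + 7/8·R4.
R3 ← R3 + 57/32·R4.
R5 ← R5 − 153/16·R4.
R5 ← R5 / (153/44).
R1 ← R1 + 133/264·R5.
R2 ← R2 + 7/22·R5.
R3 ← R3 + 57/88·R5.
R4 ← R4 + 4/11·R5.
Reading off the reduced rows gives x_1 = 1, x_2 = 1, x_3 = -5, x_4 = 6, x_5 = 5.

x_1 = 1, x_2 = 1, x_3 = -5, x_4 = 6, x_5 = 5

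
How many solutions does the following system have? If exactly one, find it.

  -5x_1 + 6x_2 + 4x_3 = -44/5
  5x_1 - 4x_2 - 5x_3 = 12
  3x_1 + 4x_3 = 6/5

x_1 = 2, x_2 = 1, x_3 = -6/5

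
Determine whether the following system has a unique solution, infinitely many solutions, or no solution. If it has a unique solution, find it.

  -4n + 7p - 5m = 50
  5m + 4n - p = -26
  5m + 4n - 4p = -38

Row-reduce:
R1 ← R1 / (-5).
R2 ← R2 − 5·R1.
R3 ← R3 − 5·R1.
R2 ← R2 / (6).
R1 ← R1 + 7/5·R2.
R3 ← R3 − 3·R2.
Rank is 2 with 3 unknowns, leaving n free.

infinitely many solutions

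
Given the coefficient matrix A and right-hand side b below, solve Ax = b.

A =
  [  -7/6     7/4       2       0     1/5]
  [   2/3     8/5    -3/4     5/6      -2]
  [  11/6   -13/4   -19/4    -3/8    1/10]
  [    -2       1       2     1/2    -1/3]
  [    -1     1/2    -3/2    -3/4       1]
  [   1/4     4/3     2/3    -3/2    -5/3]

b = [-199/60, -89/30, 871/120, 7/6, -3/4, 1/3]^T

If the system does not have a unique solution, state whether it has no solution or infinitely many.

no solution

Row-reduce:
R1 ← R1 / (-7/6).
R2 ← R2 − 2/3·R1.
R3 ← R3 − 11/6·R1.
R4 ← R4 + 2·R1.
R5 ← R5 + 1·R1.
R6 ← R6 − 1/4·R1.
R2 ← R2 / (13/5).
R1 ← R1 + 3/2·R2.
R3 ← R3 + 1/2·R2.
R4 ← R4 + 2·R2.
R5 ← R5 + 1·R2.
R6 ← R6 − 41/24·R2.
R3 ← R3 / (-1115/728).
R1 ← R1 + 1083/728·R3.
R2 ← R2 − 55/364·R3.
R4 ← R4 + 205/182·R3.
R5 ← R5 + 1115/364·R3.
R6 ← R6 − 7313/8736·R3.
R4 ← R4 / (869/669).
R1 ← R1 − 6149/8920·R4.
R2 ← R2 − 267/892·R4.
R3 ← R3 − 469/3345·R4.
R6 ← R6 + 695197/321120·R4.
Swap R5 and R6.
R5 ← R5 / (-24804623/6256800).
R1 ← R1 + 2539/15800·R5.
R2 ← R2 + 3847/17380·R5.
R3 ← R3 − 13031/65175·R5.
R4 ← R4 + 7241/4345·R5.
Row 6 reduces to 0 = -2, a contradiction. The system is inconsistent.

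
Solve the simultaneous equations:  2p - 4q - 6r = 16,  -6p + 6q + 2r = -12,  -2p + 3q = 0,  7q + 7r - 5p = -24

no solution

Row-reduce:
R1 ← R1 / (2).
R2 ← R2 + 6·R1.
R3 ← R3 + 2·R1.
R4 ← R4 + 5·R1.
R2 ← R2 / (-6).
R1 ← R1 + 2·R2.
R3 ← R3 + 1·R2.
R4 ← R4 + 3·R2.
R3 ← R3 / (-10/3).
R1 ← R1 − 7/3·R3.
R2 ← R2 − 8/3·R3.
Row 4 reduces to 0 = -2, a contradiction. The system is inconsistent.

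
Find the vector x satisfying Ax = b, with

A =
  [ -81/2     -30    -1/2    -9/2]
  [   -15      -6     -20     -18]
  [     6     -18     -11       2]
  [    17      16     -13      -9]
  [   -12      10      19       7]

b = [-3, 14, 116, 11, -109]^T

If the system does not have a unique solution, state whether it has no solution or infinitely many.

no solution

Row-reduce:
R1 ← R1 / (-81/2).
R2 ← R2 + 15·R1.
R3 ← R3 − 6·R1.
R4 ← R4 − 17·R1.
R5 ← R5 + 12·R1.
R2 ← R2 / (46/9).
R1 ← R1 − 20/27·R2.
R3 ← R3 + 202/9·R2.
R4 ← R4 − 92/27·R2.
R5 ← R5 − 170/9·R2.
R3 ← R3 / (-2256/23).
R1 ← R1 − 199/69·R3.
R2 ← R2 + 535/138·R3.
R5 ← R5 − 6374/69·R3.
Swap R4 and R5.
R4 ← R4 / (8129/3384).
R1 ← R1 − 2765/6768·R4.
R2 ← R2 + 5597/13536·R4.
R3 ← R3 − 1619/2256·R4.
Row 5 reduces to 0 = -1/3, a contradiction. The system is inconsistent.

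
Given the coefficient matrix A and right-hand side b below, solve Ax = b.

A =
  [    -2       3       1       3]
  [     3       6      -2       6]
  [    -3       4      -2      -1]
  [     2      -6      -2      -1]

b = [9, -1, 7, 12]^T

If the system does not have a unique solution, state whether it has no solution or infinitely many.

x_1 = -5, x_2 = -3, x_3 = -4, x_4 = 4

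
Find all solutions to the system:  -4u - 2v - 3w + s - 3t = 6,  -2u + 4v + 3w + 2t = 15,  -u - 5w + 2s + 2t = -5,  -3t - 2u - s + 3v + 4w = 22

infinitely many solutions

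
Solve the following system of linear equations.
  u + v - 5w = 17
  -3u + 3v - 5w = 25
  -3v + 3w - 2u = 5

Row-reduce the augmented matrix:
R2 ← R2 + 3·R1.
R3 ← R3 + 2·R1.
R2 ← R2 / (6).
R1 ← R1 − 1·R2.
R3 ← R3 + 1·R2.
R3 ← R3 / (-31/3).
R1 ← R1 + 5/3·R3.
R2 ← R2 + 10/3·R3.
Reading off the reduced rows gives u = -4, v = -4, w = -5.

u = -4, v = -4, w = -5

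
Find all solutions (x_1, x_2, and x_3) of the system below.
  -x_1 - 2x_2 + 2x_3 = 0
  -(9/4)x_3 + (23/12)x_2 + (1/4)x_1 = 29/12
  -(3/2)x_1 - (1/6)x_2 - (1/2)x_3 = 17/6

Row-reduce:
R1 ← R1 / (-1).
R2 ← R2 − 1/4·R1.
R3 ← R3 + 3/2·R1.
R2 ← R2 / (17/12).
R1 ← R1 − 2·R2.
R3 ← R3 − 17/6·R2.
Row 3 reduces to 0 = -2, a contradiction. The system is inconsistent.

no solution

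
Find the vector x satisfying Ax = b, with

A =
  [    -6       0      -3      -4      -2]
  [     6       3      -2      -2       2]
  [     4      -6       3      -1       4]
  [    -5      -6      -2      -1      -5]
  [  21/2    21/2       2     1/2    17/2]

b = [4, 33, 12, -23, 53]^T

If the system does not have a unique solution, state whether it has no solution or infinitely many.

no solution

Row-reduce:
R1 ← R1 / (-6).
R2 ← R2 − 6·R1.
R3 ← R3 − 4·R1.
R4 ← R4 + 5·R1.
R5 ← R5 − 21/2·R1.
R2 ← R2 / (3).
R3 ← R3 + 6·R2.
R4 ← R4 + 6·R2.
R5 ← R5 − 21/2·R2.
R3 ← R3 / (-9).
R1 ← R1 − 1/2·R3.
R2 ← R2 + 5/3·R3.
R4 ← R4 + 19/2·R3.
R5 ← R5 − 57/4·R3.
R4 ← R4 / (371/54).
R1 ← R1 + 11/54·R4.
R2 ← R2 − 73/81·R4.
R3 ← R3 − 47/27·R4.
R5 ← R5 + 371/36·R4.
Row 5 reduces to 0 = 2, a contradiction. The system is inconsistent.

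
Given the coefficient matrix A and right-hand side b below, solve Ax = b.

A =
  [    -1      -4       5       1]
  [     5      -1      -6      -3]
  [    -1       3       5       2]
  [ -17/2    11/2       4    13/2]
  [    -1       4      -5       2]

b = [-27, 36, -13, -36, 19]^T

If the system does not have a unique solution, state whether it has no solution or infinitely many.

no solution

Row-reduce:
R1 ← R1 / (-1).
R2 ← R2 − 5·R1.
R3 ← R3 + 1·R1.
R4 ← R4 + 17/2·R1.
R5 ← R5 + 1·R1.
R2 ← R2 / (-21).
R1 ← R1 − 4·R2.
R3 ← R3 − 7·R2.
R4 ← R4 − 79/2·R2.
R5 ← R5 − 8·R2.
R3 ← R3 / (19/3).
R1 ← R1 + 29/21·R3.
R2 ← R2 + 19/21·R3.
R4 ← R4 + 58/21·R3.
R5 ← R5 + 58/21·R3.
R4 ← R4 / (331/133).
R1 ← R1 + 34/133·R4.
R2 ← R2 − 1/7·R4.
R3 ← R3 − 5/19·R4.
R5 ← R5 − 331/133·R4.
Row 5 reduces to 0 = 1, a contradiction. The system is inconsistent.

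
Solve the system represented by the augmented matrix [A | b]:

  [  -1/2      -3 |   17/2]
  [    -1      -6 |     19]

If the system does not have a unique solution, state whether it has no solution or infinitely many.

Row-reduce:
R1 ← R1 / (-1/2).
R2 ← R2 + 1·R1.
Row 2 reduces to 0 = 2, a contradiction. The system is inconsistent.

no solution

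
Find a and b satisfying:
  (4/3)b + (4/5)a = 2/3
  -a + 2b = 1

Row-reduce the augmented matrix:
R1 ← R1 / (4/5).
R2 ← R2 + 1·R1.
R2 ← R2 / (11/3).
R1 ← R1 − 5/3·R2.
Reading off the reduced rows gives a = 0, b = 1/2.

a = 0, b = 1/2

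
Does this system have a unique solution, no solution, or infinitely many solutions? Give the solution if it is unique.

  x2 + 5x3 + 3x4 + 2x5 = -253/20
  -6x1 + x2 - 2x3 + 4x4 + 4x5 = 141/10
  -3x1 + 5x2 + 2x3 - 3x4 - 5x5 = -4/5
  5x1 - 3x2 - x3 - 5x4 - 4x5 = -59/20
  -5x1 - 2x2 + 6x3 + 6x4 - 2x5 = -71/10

Row-reduce the augmented matrix:
Swap R1 and R2.
R1 ← R1 / (-6).
R3 ← R3 + 3·R1.
R4 ← R4 − 5·R1.
R5 ← R5 + 5·R1.
R1 ← R1 + 1/6·R2.
R3 ← R3 − 9/2·R2.
R4 ← R4 + 13/6·R2.
R5 ← R5 + 17/6·R2.
R3 ← R3 / (-39/2).
R1 ← R1 − 7/6·R3.
R2 ← R2 − 5·R3.
R4 ← R4 − 49/6·R3.
R5 ← R5 − 131/6·R3.
R4 ← R4 / (-341/117).
R1 ← R1 + 149/117·R4.
R2 ← R2 + 68/39·R4.
R3 ← R3 − 37/39·R4.
R5 ← R5 + 1117/117·R4.
R5 ← R5 / (-2606/341).
R1 ← R1 − 12/341·R5.
R2 ← R2 + 98/341·R5.
R3 ← R3 + 57/341·R5.
R4 ← R4 − 355/341·R5.
Reading off the reduced rows gives x1 = -12/5, x2 = -1, x3 = -7/4, x4 = -3/2, x5 = 4/5.

x1 = -12/5, x2 = -1, x3 = -7/4, x4 = -3/2, x5 = 4/5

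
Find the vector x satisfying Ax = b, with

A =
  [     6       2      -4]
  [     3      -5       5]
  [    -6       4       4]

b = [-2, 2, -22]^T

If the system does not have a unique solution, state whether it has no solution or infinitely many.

x_1 = -1, x_2 = -4, x_3 = -3

Row-reduce the augmented matrix:
R1 ← R1 / (6).
R2 ← R2 − 3·R1.
R3 ← R3 + 6·R1.
R2 ← R2 / (-6).
R1 ← R1 − 1/3·R2.
R3 ← R3 − 6·R2.
R3 ← R3 / (7).
R1 ← R1 + 5/18·R3.
R2 ← R2 + 7/6·R3.
Reading off the reduced rows gives x_1 = -1, x_2 = -4, x_3 = -3.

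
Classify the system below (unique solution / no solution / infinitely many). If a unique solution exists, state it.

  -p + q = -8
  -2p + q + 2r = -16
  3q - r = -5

Row-reduce the augmented matrix:
R1 ← R1 / (-1).
R2 ← R2 + 2·R1.
R2 ← R2 / (-1).
R1 ← R1 + 1·R2.
R3 ← R3 − 3·R2.
R3 ← R3 / (5).
R1 ← R1 + 2·R3.
R2 ← R2 + 2·R3.
Reading off the reduced rows gives p = 6, q = -2, r = -1.

p = 6, q = -2, r = -1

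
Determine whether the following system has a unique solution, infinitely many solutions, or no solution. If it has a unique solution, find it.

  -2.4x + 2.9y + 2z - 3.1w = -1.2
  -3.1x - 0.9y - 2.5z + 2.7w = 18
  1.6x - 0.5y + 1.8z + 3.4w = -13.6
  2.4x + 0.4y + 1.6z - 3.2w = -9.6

Row-reduce the augmented matrix:
R1 ← R1 / (-12/5).
R2 ← R2 + 31/10·R1.
R3 ← R3 − 8/5·R1.
R4 ← R4 − 12/5·R1.
R2 ← R2 / (-223/48).
R1 ← R1 + 29/24·R2.
R3 ← R3 − 43/30·R2.
R4 ← R4 − 33/10·R2.
R3 ← R3 / (349/223).
R1 ← R1 − 109/223·R3.
R2 ← R2 − 244/223·R3.
R4 ← R4 + 12/1115·R3.
R4 ← R4 / (-66072/43625).
R1 ← R1 + 26427/17450·R4.
R2 ← R2 + 33341/8725·R4.
R3 ← R3 − 37929/17450·R4.
Reading off the reduced rows gives x = -5, y = -6, z = -1, w = -2.

x = -5, y = -6, z = -1, w = -2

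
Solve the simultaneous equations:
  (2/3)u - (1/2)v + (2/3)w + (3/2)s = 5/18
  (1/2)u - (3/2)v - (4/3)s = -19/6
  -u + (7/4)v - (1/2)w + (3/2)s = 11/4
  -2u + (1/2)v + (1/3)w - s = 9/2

u = -4/3, v = 5/3, w = 3, s = 0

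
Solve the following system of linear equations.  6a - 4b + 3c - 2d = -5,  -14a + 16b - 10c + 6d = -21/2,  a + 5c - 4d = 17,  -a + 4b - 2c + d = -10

Row-reduce:
R1 ← R1 / (6).
R2 ← R2 + 14·R1.
R3 ← R3 − 1·R1.
R4 ← R4 + 1·R1.
R2 ← R2 / (20/3).
R1 ← R1 + 2/3·R2.
R3 ← R3 − 2/3·R2.
R4 ← R4 − 10/3·R2.
R3 ← R3 / (24/5).
R1 ← R1 − 1/5·R3.
R2 ← R2 + 9/20·R3.
Row 4 reduces to 0 = 1/4, a contradiction. The system is inconsistent.

no solution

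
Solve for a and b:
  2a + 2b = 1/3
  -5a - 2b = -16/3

a = 5/3, b = -3/2

Row-reduce the augmented matrix:
R1 ← R1 / (2).
R2 ← R2 + 5·R1.
R2 ← R2 / (3).
R1 ← R1 − 1·R2.
Reading off the reduced rows gives a = 5/3, b = -3/2.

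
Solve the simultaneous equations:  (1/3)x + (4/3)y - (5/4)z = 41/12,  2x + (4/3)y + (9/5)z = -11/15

Row-reduce:
R1 ← R1 / (1/3).
R2 ← R2 − 2·R1.
R2 ← R2 / (-20/3).
R1 ← R1 − 4·R2.
Rank is 2 with 3 unknowns, leaving z free.

infinitely many solutions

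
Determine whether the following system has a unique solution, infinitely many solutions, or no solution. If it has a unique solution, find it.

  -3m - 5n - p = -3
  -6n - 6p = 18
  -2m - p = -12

m = 6, n = -3, p = 0

Row-reduce the augmented matrix:
R1 ← R1 / (-3).
R3 ← R3 + 2·R1.
R2 ← R2 / (-6).
R1 ← R1 − 5/3·R2.
R3 ← R3 − 10/3·R2.
R3 ← R3 / (-11/3).
R1 ← R1 + 4/3·R3.
R2 ← R2 − 1·R3.
Reading off the reduced rows gives m = 6, n = -3, p = 0.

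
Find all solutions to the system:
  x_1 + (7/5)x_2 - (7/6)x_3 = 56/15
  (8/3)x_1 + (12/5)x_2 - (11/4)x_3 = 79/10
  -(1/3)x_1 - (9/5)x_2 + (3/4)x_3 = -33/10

infinitely many solutions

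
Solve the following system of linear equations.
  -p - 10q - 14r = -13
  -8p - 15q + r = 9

infinitely many solutions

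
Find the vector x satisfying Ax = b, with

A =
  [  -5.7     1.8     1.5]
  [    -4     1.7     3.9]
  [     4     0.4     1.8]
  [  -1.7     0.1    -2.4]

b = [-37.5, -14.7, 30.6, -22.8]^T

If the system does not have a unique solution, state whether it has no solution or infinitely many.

Row-reduce the augmented matrix:
R1 ← R1 / (-57/10).
R2 ← R2 + 4·R1.
R3 ← R3 − 4·R1.
R4 ← R4 + 17/10·R1.
R2 ← R2 / (83/190).
R1 ← R1 + 6/19·R2.
R3 ← R3 − 158/95·R2.
R4 ← R4 + 83/190·R2.
R3 ← R3 / (-663/83).
R1 ← R1 − 149/83·R3.
R2 ← R2 − 541/83·R3.
R4 reduces to 0 = 0, so the extra equation is consistent.
Reading off the reduced rows gives x_1 = 6, x_2 = -6, x_3 = 5.

x_1 = 6, x_2 = -6, x_3 = 5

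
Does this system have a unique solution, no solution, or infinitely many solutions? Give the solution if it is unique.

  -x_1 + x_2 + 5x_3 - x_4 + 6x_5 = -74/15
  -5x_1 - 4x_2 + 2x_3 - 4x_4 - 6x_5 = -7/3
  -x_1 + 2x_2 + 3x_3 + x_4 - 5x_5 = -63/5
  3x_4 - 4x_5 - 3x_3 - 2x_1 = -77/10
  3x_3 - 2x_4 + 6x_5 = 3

x_1 = 8/5, x_2 = -1/2, x_3 = -5/3, x_4 = -5/2, x_5 = 1/2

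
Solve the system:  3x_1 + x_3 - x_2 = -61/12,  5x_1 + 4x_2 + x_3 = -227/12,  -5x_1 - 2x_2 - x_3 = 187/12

Row-reduce the augmented matrix:
R1 ← R1 / (3).
R2 ← R2 − 5·R1.
R3 ← R3 + 5·R1.
R2 ← R2 / (17/3).
R1 ← R1 + 1/3·R2.
R3 ← R3 + 11/3·R2.
R3 ← R3 / (4/17).
R1 ← R1 − 5/17·R3.
R2 ← R2 + 2/17·R3.
Reading off the reduced rows gives x_1 = -11/4, x_2 = -5/3, x_3 = 3/2.

x_1 = -11/4, x_2 = -5/3, x_3 = 3/2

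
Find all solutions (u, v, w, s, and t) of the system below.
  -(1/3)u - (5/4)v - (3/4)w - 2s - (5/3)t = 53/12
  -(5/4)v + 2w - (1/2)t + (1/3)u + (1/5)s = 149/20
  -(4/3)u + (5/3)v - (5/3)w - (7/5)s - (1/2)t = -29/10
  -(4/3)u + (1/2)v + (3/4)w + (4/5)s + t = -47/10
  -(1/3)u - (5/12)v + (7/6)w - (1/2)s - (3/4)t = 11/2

Row-reduce:
R1 ← R1 / (-1/3).
R2 ← R2 − 1/3·R1.
R3 ← R3 + 4/3·R1.
R4 ← R4 + 4/3·R1.
R5 ← R5 + 1/3·R1.
R2 ← R2 / (-5/2).
R1 ← R1 − 15/4·R2.
R3 ← R3 − 20/3·R2.
R4 ← R4 − 11/2·R2.
R5 ← R5 − 5/6·R2.
R3 ← R3 / (14/3).
R1 ← R1 − 33/8·R3.
R2 ← R2 + 1/2·R3.
R4 ← R4 − 13/2·R3.
R5 ← R5 − 7/3·R3.
R4 ← R4 / (1633/700).
R1 ← R1 − 957/560·R4.
R2 ← R2 − 639/700·R4.
R3 ← R3 − 27/70·R4.
Row 5 reduces to 0 = -1/2, a contradiction. The system is inconsistent.

no solution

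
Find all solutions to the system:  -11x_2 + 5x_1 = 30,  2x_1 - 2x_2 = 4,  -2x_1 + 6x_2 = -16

Row-reduce:
R1 ← R1 / (5).
R2 ← R2 − 2·R1.
R3 ← R3 + 2·R1.
R2 ← R2 / (12/5).
R1 ← R1 + 11/5·R2.
R3 ← R3 − 8/5·R2.
Row 3 reduces to 0 = 4/3, a contradiction. The system is inconsistent.

no solution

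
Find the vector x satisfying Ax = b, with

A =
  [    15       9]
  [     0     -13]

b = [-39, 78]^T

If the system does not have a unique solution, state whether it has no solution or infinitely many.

x_1 = 1, x_2 = -6

Row-reduce the augmented matrix:
R1 ← R1 / (15).
R2 ← R2 / (-13).
R1 ← R1 − 3/5·R2.
Reading off the reduced rows gives x_1 = 1, x_2 = -6.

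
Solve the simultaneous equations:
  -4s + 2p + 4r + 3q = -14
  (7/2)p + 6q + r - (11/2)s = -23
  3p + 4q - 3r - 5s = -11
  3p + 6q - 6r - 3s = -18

infinitely many solutions

Row-reduce:
R1 ← R1 / (2).
R2 ← R2 − 7/2·R1.
R3 ← R3 − 3·R1.
R4 ← R4 − 3·R1.
R2 ← R2 / (3/4).
R1 ← R1 − 3/2·R2.
R3 ← R3 + 1/2·R2.
R4 ← R4 − 3/2·R2.
R3 ← R3 / (-13).
R1 ← R1 − 14·R3.
R2 ← R2 + 8·R3.
Rank is 3 with 4 unknowns, leaving s free.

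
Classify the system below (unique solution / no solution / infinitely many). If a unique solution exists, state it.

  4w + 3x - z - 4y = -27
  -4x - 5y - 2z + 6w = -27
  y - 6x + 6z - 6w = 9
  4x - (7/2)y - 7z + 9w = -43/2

Row-reduce:
R1 ← R1 / (3).
R2 ← R2 + 4·R1.
R3 ← R3 + 6·R1.
R4 ← R4 − 4·R1.
R2 ← R2 / (-31/3).
R1 ← R1 + 4/3·R2.
R3 ← R3 + 7·R2.
R4 ← R4 − 11/6·R2.
R3 ← R3 / (194/31).
R1 ← R1 − 3/31·R3.
R2 ← R2 − 10/31·R3.
R4 ← R4 + 194/31·R3.
Row 4 reduces to 0 = 1, a contradiction. The system is inconsistent.

no solution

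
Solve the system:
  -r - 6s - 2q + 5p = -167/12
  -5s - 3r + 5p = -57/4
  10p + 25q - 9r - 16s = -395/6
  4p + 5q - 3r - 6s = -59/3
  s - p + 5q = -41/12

Row-reduce the augmented matrix:
R1 ← R1 / (5).
R2 ← R2 − 5·R1.
R3 ← R3 − 10·R1.
R4 ← R4 − 4·R1.
R5 ← R5 + 1·R1.
R2 ← R2 / (2).
R1 ← R1 + 2/5·R2.
R3 ← R3 − 29·R2.
R4 ← R4 − 33/5·R2.
R5 ← R5 − 23/5·R2.
R3 ← R3 / (22).
R1 ← R1 + 3/5·R3.
R2 ← R2 + 1·R3.
R4 ← R4 − 22/5·R3.
R5 ← R5 − 22/5·R3.
R4 ← R4 / (-4/5).
R1 ← R1 + 331/220·R4.
R2 ← R2 + 15/44·R4.
R3 ← R3 + 37/44·R4.
R5 ← R5 − 6/5·R4.
R5 reduces to 0 = 0, so the extra equation is consistent.
Reading off the reduced rows gives p = -9/4, q = -4/3, r = -2/3, s = 1.

p = -9/4, q = -4/3, r = -2/3, s = 1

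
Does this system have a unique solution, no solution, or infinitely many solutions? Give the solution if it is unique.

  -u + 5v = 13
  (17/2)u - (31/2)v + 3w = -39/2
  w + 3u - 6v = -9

no solution

Row-reduce:
R1 ← R1 / (-1).
R2 ← R2 − 17/2·R1.
R3 ← R3 − 3·R1.
R2 ← R2 / (27).
R1 ← R1 + 5·R2.
R3 ← R3 − 9·R2.
Row 3 reduces to 0 = -1/3, a contradiction. The system is inconsistent.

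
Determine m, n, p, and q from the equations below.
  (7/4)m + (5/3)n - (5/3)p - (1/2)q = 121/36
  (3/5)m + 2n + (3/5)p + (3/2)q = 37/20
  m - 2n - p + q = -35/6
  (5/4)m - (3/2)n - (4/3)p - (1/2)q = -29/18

Row-reduce the augmented matrix:
R1 ← R1 / (7/4).
R2 ← R2 − 3/5·R1.
R3 ← R3 − 1·R1.
R4 ← R4 − 5/4·R1.
R2 ← R2 / (10/7).
R1 ← R1 − 20/21·R2.
R3 ← R3 + 62/21·R2.
R4 ← R4 + 113/42·R2.
R3 ← R3 / (178/75).
R1 ← R1 + 26/15·R3.
R2 ← R2 − 41/50·R3.
R4 ← R4 − 619/300·R3.
R4 ← R4 / (-1589/1424).
R1 ← R1 − 367/178·R4.
R2 ← R2 + 333/712·R4.
R3 ← R3 − 711/356·R4.
Reading off the reduced rows gives m = 2, n = 3/2, p = 7/3, q = -5/2.

m = 2, n = 3/2, p = 7/3, q = -5/2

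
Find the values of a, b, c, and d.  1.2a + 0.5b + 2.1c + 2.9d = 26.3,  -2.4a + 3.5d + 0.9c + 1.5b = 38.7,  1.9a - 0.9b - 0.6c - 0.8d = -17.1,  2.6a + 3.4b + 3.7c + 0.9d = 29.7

Row-reduce the augmented matrix:
R1 ← R1 / (6/5).
R2 ← R2 + 12/5·R1.
R3 ← R3 − 19/10·R1.
R4 ← R4 − 13/5·R1.
R2 ← R2 / (5/2).
R1 ← R1 − 5/12·R2.
R3 ← R3 + 203/120·R2.
R4 ← R4 − 139/60·R2.
R3 ← R3 / (-237/500).
R1 ← R1 − 9/10·R3.
R2 ← R2 − 51/25·R3.
R4 ← R4 + 697/125·R3.
R4 ← R4 / (-174937/7110).
R1 ← R1 − 611/237·R4.
R2 ← R2 − 1801/237·R4.
R3 ← R3 + 1352/711·R4.
Reading off the reduced rows gives a = -3, b = 4, c = 5, d = 6.

a = -3, b = 4, c = 5, d = 6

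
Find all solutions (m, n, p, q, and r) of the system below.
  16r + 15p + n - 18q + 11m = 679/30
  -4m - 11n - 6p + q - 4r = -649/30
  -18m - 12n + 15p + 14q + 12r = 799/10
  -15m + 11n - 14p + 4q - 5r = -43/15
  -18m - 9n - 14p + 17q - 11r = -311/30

m = -1, n = 4/5, p = 3/2, q = 3/2, r = 7/3

Row-reduce the augmented matrix:
R1 ← R1 / (11).
R2 ← R2 + 4·R1.
R3 ← R3 + 18·R1.
R4 ← R4 + 15·R1.
R5 ← R5 + 18·R1.
R2 ← R2 / (-117/11).
R1 ← R1 − 1/11·R2.
R3 ← R3 + 114/11·R2.
R4 ← R4 − 136/11·R2.
R5 ← R5 + 81/11·R2.
R3 ← R3 / (521/13).
R1 ← R1 − 53/39·R3.
R2 ← R2 − 2/39·R3.
R4 ← R4 − 227/39·R3.
R5 ← R5 − 142/13·R3.
R4 ← R4 / (-13302/521).
R1 ← R1 + 2099/1563·R4.
R2 ← R2 − 835/1563·R4.
R3 ← R3 + 392/1563·R4.
R5 ← R5 + 9184/1563·R4.
R5 ← R5 / (51443/59859).
R1 ← R1 + 57727/119718·R5.
R2 ← R2 − 8135/119718·R5.
R3 ← R3 − 46360/59859·R5.
R4 ← R4 + 21325/39906·R5.
Reading off the reduced rows gives m = -1, n = 4/5, p = 3/2, q = 3/2, r = 7/3.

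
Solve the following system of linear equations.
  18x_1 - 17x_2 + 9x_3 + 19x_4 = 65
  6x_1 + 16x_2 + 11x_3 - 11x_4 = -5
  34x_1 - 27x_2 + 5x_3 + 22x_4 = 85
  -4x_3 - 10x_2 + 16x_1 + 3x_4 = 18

no solution

Row-reduce:
R1 ← R1 / (18).
R2 ← R2 − 6·R1.
R3 ← R3 − 34·R1.
R4 ← R4 − 16·R1.
R2 ← R2 / (65/3).
R1 ← R1 + 17/18·R2.
R3 ← R3 − 46/9·R2.
R4 ← R4 − 46/9·R2.
R3 ← R3 / (-2708/195).
R1 ← R1 − 331/390·R3.
R2 ← R2 − 24/65·R3.
R4 ← R4 + 2708/195·R3.
Row 4 reduces to 0 = -2, a contradiction. The system is inconsistent.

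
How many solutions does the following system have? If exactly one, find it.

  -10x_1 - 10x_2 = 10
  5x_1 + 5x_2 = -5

infinitely many solutions

Row-reduce:
R1 ← R1 / (-10).
R2 ← R2 − 5·R1.
Rank is 1 with 2 unknowns, leaving x_2 free.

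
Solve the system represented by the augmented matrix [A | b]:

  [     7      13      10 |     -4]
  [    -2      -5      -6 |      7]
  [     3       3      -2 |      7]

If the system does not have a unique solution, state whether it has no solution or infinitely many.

Row-reduce:
R1 ← R1 / (7).
R2 ← R2 + 2·R1.
R3 ← R3 − 3·R1.
R2 ← R2 / (-9/7).
R1 ← R1 − 13/7·R2.
R3 ← R3 + 18/7·R2.
Row 3 reduces to 0 = -3, a contradiction. The system is inconsistent.

no solution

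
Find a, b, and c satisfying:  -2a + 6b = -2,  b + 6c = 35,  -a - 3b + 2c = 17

Row-reduce the augmented matrix:
R1 ← R1 / (-2).
R3 ← R3 + 1·R1.
R1 ← R1 + 3·R2.
R3 ← R3 + 6·R2.
R3 ← R3 / (38).
R1 ← R1 − 18·R3.
R2 ← R2 − 6·R3.
Reading off the reduced rows gives a = -2, b = -1, c = 6.

a = -2, b = -1, c = 6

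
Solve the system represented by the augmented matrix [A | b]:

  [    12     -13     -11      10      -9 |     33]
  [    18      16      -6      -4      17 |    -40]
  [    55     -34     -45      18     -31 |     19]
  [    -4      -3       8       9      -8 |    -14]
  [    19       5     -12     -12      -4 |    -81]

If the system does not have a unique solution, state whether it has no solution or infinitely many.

no solution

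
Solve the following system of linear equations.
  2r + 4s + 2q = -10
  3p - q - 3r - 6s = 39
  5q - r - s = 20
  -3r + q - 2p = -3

Row-reduce the augmented matrix:
Swap R1 and R2.
R1 ← R1 / (3).
R4 ← R4 + 2·R1.
R2 ← R2 / (2).
R1 ← R1 + 1/3·R2.
R3 ← R3 − 5·R2.
R4 ← R4 − 1/3·R2.
R3 ← R3 / (-6).
R1 ← R1 + 2/3·R3.
R2 ← R2 − 1·R3.
R4 ← R4 + 16/3·R3.
R4 ← R4 / (46/9).
R1 ← R1 + 1/9·R4.
R2 ← R2 − 1/6·R4.
R3 ← R3 − 11/6·R4.
Reading off the reduced rows gives p = 6, q = 3, r = -2, s = -3.

p = 6, q = 3, r = -2, s = -3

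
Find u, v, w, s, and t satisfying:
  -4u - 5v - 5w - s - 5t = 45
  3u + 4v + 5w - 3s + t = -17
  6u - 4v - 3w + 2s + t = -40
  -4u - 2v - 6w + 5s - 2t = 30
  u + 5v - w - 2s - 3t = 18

Row-reduce the augmented matrix:
R1 ← R1 / (-4).
R2 ← R2 − 3·R1.
R3 ← R3 − 6·R1.
R4 ← R4 + 4·R1.
R5 ← R5 − 1·R1.
R2 ← R2 / (1/4).
R1 ← R1 − 5/4·R2.
R3 ← R3 + 23/2·R2.
R4 ← R4 − 3·R2.
R5 ← R5 − 15/4·R2.
R3 ← R3 / (47).
R1 ← R1 + 5·R3.
R2 ← R2 − 5·R3.
R4 ← R4 + 16·R3.
R5 ← R5 + 21·R3.
R4 ← R4 / (-355/47).
R1 ← R1 − 33/47·R4.
R2 ← R2 − 155/47·R4.
R3 ← R3 + 172/47·R4.
R5 ← R5 + 1074/47·R4.
R5 ← R5 / (2002/355).
R1 ← R1 + 4/355·R5.
R2 ← R2 + 64/71·R5.
R3 ← R3 − 591/355·R5.
R4 ← R4 − 436/355·R5.
Reading off the reduced rows gives u = -5, v = 1, w = 0, s = 0, t = -6.

u = -5, v = 1, w = 0, s = 0, t = -6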